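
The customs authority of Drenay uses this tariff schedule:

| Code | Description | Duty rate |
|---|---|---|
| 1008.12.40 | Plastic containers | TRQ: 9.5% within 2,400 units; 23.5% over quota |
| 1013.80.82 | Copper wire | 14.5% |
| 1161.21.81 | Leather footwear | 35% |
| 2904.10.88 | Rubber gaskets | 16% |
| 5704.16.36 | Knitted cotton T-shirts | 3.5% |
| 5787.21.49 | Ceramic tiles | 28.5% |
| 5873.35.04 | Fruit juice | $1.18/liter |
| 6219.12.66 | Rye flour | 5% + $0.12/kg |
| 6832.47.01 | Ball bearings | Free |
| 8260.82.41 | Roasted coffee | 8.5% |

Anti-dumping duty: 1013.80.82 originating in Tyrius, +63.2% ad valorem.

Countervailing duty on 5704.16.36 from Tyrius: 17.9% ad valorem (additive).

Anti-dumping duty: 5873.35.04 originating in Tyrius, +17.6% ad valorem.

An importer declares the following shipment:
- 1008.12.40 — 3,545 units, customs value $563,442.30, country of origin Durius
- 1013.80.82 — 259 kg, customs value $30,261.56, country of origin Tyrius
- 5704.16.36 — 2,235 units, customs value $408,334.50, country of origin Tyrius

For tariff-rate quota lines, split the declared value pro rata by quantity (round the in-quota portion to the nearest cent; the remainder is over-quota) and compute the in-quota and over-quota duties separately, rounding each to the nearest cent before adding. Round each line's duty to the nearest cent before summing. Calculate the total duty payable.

Line 1 (1008.12.40, Durius, 3,545 units, $563,442.30):
Code 1008.12.40 is under a tariff-rate quota (threshold 2,400 units). In-quota: 2,400 units at 9.5%; over-quota: 1,145 units at 23.5%.
Pro-rata value split: in-quota = $563,442.30 × 2,400/3,545 = $381,456.00; over-quota = $563,442.30 − $381,456.00 = $181,986.30.
In-quota duty = $381,456.00 × 9.5% = $36,238.32. Over-quota duty = $181,986.30 × 23.5% = $42,766.78.
Line duty = $36,238.32 + $42,766.78 = $79,005.10.
Line 2 (1013.80.82, Tyrius, 259 kg, $30,261.56):
Base rate for 1013.80.82 is 14.5%.
Additional duty on 1013.80.82 from Tyrius: +63.2%. Applied ad valorem rate: 14.5% + 63.2% = 77.7%.
Duty = $30,261.56 × 77.7% = $23,513.23.
Line 3 (5704.16.36, Tyrius, 2,235 units, $408,334.50):
Base rate for 5704.16.36 is 3.5%.
Additional duty on 5704.16.36 from Tyrius: +17.9%. Applied ad valorem rate: 3.5% + 17.9% = 21.4%.
Duty = $408,334.50 × 21.4% = $87,383.58.
Total = $79,005.10 + $23,513.23 + $87,383.58 = $189,901.91.

$189,901.91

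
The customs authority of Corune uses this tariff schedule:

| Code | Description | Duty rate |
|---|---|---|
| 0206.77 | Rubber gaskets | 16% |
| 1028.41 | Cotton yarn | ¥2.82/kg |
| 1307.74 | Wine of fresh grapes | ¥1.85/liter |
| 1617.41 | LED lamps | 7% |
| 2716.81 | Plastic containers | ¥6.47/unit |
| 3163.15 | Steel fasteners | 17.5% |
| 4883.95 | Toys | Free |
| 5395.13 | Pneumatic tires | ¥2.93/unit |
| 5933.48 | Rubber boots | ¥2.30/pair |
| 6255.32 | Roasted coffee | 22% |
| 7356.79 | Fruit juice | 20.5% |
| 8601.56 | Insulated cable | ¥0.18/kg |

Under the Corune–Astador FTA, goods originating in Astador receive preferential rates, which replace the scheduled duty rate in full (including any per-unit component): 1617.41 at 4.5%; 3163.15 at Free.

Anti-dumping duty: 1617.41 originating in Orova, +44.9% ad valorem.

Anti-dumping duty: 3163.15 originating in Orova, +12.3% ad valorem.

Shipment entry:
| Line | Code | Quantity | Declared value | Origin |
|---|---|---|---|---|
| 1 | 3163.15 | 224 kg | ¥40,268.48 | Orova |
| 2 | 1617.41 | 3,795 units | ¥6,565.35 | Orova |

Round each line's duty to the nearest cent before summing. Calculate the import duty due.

Line 1 (3163.15, Orova, 224 kg, ¥40,268.48):
Base rate for 3163.15 is 17.5%.
3163.15 has an FTA preferential rate, but origin Orova is not Astador; base rate stands.
Additional duty on 3163.15 from Orova: +12.3%. Applied ad valorem rate: 17.5% + 12.3% = 29.8%.
Duty = ¥40,268.48 × 29.8% = ¥12,000.01.
Line 2 (1617.41, Orova, 3,795 units, ¥6,565.35):
Base rate for 1617.41 is 7%.
1617.41 has an FTA preferential rate, but origin Orova is not Astador; base rate stands.
Additional duty on 1617.41 from Orova: +44.9%. Applied ad valorem rate: 7% + 44.9% = 51.9%.
Duty = ¥6,565.35 × 51.9% = ¥3,407.42.
Total = ¥12,000.01 + ¥3,407.42 = ¥15,407.43.

¥15,407.43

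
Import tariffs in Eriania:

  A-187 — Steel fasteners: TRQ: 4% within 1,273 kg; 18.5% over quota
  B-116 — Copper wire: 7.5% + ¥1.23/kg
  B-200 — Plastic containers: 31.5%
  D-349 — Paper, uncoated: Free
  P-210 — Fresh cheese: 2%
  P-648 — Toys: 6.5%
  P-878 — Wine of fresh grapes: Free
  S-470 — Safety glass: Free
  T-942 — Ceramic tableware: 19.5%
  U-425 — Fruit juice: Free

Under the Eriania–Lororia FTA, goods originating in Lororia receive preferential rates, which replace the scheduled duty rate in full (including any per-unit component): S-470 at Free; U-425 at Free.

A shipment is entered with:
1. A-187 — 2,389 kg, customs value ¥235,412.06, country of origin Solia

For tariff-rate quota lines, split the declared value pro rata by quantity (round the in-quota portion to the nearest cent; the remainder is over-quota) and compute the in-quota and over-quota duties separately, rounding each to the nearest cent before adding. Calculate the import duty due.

Line 1 (A-187, Solia, 2,389 kg, ¥235,412.06):
Code A-187 is under a tariff-rate quota (threshold 1,273 kg). In-quota: 1,273 kg at 4%; over-quota: 1,116 kg at 18.5%.
Pro-rata value split: in-quota = ¥235,412.06 × 1,273/2,389 = ¥125,441.42; over-quota = ¥235,412.06 − ¥125,441.42 = ¥109,970.64.
In-quota duty = ¥125,441.42 × 4% = ¥5,017.66. Over-quota duty = ¥109,970.64 × 18.5% = ¥20,344.57.
Line duty = ¥5,017.66 + ¥20,344.57 = ¥25,362.23.

¥25,362.23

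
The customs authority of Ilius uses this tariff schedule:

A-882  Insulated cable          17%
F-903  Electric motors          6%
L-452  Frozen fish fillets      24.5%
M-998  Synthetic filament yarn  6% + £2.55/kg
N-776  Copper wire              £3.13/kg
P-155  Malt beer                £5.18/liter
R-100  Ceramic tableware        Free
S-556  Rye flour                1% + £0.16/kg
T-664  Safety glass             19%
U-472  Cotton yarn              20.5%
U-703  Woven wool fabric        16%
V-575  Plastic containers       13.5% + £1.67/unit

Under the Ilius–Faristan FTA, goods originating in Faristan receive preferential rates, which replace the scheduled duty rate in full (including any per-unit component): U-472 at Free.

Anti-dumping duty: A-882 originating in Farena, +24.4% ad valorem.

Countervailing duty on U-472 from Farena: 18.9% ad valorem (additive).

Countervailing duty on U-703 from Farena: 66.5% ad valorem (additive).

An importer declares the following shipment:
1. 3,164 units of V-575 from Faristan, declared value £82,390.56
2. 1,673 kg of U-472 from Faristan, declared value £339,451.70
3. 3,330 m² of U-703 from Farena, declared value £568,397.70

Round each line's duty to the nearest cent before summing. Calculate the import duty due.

£485,334.71

Line 1 (V-575, Faristan, 3,164 units, £82,390.56):
Base rate for V-575 is 13.5% + £1.67/unit.
Origin Faristan is the FTA partner but V-575 is not on the preference list; base rate stands.
Duty = £82,390.56 × 13.5% + 3,164 × £1.67 = £16,406.61.
Line 2 (U-472, Faristan, 1,673 kg, £339,451.70):
Base rate for U-472 is 20.5%.
Origin Faristan qualifies under the Ilius–Faristan agreement and U-472 is covered: preferential rate Free applies instead.
The additional-duty order on U-472 targets Farena, not Faristan; it does not apply.
Duty = £339,451.70 × 0% = £0.00.
Line 3 (U-703, Farena, 3,330 m², £568,397.70):
Base rate for U-703 is 16%.
Additional duty on U-703 from Farena: +66.5%. Applied ad valorem rate: 16% + 66.5% = 82.5%.
Duty = £568,397.70 × 82.5% = £468,928.10.
Total = £16,406.61 + £0.00 + £468,928.10 = £485,334.71.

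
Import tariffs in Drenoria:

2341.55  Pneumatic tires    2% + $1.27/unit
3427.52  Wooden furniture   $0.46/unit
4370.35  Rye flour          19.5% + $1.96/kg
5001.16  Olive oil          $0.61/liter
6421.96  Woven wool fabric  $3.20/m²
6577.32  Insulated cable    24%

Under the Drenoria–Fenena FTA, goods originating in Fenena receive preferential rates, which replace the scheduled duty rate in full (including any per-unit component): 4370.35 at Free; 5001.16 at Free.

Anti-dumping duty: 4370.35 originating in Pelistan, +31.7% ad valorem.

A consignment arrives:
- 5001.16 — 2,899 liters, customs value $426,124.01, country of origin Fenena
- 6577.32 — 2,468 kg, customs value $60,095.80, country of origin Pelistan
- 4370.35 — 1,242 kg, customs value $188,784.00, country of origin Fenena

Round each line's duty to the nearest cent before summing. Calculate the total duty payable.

$14,422.99

Line 1 (5001.16, Fenena, 2,899 liters, $426,124.01):
Base rate for 5001.16 is $0.61/liter.
Origin Fenena qualifies under the Drenoria–Fenena agreement and 5001.16 is covered: preferential rate Free applies instead.
Duty = $426,124.01 × 0% = $0.00.
Line 2 (6577.32, Pelistan, 2,468 kg, $60,095.80):
Base rate for 6577.32 is 24%.
Duty = $60,095.80 × 24% = $14,422.99.
Line 3 (4370.35, Fenena, 1,242 kg, $188,784.00):
Base rate for 4370.35 is 19.5% + $1.96/kg.
Origin Fenena qualifies under the Drenoria–Fenena agreement and 4370.35 is covered: preferential rate Free applies instead.
The additional-duty order on 4370.35 targets Pelistan, not Fenena; it does not apply.
Duty = $188,784.00 × 0% = $0.00.
Total = $0.00 + $14,422.99 + $0.00 = $14,422.99.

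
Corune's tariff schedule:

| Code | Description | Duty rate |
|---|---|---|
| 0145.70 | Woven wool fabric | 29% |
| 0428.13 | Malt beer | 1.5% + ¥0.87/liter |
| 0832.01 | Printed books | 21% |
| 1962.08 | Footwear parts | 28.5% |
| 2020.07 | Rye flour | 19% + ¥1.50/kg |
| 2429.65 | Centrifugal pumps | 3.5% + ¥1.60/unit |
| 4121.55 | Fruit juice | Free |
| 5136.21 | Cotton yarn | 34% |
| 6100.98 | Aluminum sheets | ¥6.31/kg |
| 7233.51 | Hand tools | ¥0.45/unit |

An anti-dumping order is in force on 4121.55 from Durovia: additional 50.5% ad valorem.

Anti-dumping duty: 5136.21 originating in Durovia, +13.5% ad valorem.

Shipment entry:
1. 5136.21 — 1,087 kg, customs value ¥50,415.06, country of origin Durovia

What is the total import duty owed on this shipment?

Line 1 (5136.21, Durovia, 1,087 kg, ¥50,415.06):
Base rate for 5136.21 is 34%.
Additional duty on 5136.21 from Durovia: +13.5%. Applied ad valorem rate: 34% + 13.5% = 47.5%.
Duty = ¥50,415.06 × 47.5% = ¥23,947.15.

¥23,947.15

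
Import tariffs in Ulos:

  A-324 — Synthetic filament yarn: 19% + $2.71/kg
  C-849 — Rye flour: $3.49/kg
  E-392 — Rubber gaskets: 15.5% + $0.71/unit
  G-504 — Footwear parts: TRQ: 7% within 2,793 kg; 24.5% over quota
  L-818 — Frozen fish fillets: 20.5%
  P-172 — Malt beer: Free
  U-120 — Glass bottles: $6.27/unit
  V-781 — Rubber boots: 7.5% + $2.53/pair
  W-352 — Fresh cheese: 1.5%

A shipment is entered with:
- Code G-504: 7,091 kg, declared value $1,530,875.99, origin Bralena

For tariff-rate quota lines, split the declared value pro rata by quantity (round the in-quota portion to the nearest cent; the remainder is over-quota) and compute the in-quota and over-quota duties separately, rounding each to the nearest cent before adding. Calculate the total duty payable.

Line 1 (G-504, Bralena, 7,091 kg, $1,530,875.99):
Code G-504 is under a tariff-rate quota (threshold 2,793 kg). In-quota: 2,793 kg at 7%; over-quota: 4,298 kg at 24.5%.
Pro-rata value split: in-quota = $1,530,875.99 × 2,793/7,091 = $602,980.77; over-quota = $1,530,875.99 − $602,980.77 = $927,895.22.
In-quota duty = $602,980.77 × 7% = $42,208.65. Over-quota duty = $927,895.22 × 24.5% = $227,334.33.
Line duty = $42,208.65 + $227,334.33 = $269,542.98.

$269,542.98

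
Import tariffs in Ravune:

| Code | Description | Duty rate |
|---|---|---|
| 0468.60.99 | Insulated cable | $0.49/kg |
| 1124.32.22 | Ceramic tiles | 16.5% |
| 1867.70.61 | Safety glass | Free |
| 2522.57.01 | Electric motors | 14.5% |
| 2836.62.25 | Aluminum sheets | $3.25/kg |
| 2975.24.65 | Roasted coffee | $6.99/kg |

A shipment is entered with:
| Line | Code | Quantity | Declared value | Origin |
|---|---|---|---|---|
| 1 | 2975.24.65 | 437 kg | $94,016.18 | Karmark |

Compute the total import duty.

$3,054.63

Line 1 (2975.24.65, Karmark, 437 kg, $94,016.18):
Base rate for 2975.24.65 is $6.99/kg.
Duty = 437 × $6.99 = $3,054.63.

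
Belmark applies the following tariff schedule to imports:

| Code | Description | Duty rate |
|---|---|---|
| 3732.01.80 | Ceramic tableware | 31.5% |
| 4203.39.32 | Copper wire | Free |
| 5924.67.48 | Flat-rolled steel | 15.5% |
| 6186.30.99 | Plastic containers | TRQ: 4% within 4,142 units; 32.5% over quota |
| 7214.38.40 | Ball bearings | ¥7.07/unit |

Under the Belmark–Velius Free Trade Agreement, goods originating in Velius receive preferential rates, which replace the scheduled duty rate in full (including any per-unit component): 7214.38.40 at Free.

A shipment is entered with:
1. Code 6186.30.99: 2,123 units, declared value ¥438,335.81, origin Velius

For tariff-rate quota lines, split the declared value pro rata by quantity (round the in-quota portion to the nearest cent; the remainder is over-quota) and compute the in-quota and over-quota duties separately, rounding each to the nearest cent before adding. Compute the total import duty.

¥17,533.43

Line 1 (6186.30.99, Velius, 2,123 units, ¥438,335.81):
Code 6186.30.99 is under a tariff-rate quota (threshold 4,142 units). Quantity 2,123 units is within the quota, so the in-quota rate 4% applies to the full value.
Duty = ¥438,335.81 × 4% = ¥17,533.43.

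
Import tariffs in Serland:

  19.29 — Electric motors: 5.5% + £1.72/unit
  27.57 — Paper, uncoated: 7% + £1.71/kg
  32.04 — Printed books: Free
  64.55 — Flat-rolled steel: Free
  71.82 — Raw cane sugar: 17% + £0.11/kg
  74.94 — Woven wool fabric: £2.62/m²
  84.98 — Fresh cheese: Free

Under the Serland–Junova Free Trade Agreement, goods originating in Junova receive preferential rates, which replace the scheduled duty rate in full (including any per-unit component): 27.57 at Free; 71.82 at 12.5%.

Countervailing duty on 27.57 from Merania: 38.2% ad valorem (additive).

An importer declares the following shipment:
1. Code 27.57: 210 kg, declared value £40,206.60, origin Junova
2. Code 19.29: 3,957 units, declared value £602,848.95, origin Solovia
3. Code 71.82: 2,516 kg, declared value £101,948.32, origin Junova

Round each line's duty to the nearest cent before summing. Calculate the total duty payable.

Line 1 (27.57, Junova, 210 kg, £40,206.60):
Base rate for 27.57 is 7% + £1.71/kg.
Origin Junova qualifies under the Serland–Junova agreement and 27.57 is covered: preferential rate Free applies instead.
The additional-duty order on 27.57 targets Merania, not Junova; it does not apply.
Duty = £40,206.60 × 0% = £0.00.
Line 2 (19.29, Solovia, 3,957 units, £602,848.95):
Base rate for 19.29 is 5.5% + £1.72/unit.
Duty = £602,848.95 × 5.5% + 3,957 × £1.72 = £39,962.73.
Line 3 (71.82, Junova, 2,516 kg, £101,948.32):
Base rate for 71.82 is 17% + £0.11/kg.
Origin Junova qualifies under the Serland–Junova agreement and 71.82 is covered: preferential rate 12.5% applies instead.
Duty = £101,948.32 × 12.5% = £12,743.54.
Total = £0.00 + £39,962.73 + £12,743.54 = £52,706.27.

£52,706.27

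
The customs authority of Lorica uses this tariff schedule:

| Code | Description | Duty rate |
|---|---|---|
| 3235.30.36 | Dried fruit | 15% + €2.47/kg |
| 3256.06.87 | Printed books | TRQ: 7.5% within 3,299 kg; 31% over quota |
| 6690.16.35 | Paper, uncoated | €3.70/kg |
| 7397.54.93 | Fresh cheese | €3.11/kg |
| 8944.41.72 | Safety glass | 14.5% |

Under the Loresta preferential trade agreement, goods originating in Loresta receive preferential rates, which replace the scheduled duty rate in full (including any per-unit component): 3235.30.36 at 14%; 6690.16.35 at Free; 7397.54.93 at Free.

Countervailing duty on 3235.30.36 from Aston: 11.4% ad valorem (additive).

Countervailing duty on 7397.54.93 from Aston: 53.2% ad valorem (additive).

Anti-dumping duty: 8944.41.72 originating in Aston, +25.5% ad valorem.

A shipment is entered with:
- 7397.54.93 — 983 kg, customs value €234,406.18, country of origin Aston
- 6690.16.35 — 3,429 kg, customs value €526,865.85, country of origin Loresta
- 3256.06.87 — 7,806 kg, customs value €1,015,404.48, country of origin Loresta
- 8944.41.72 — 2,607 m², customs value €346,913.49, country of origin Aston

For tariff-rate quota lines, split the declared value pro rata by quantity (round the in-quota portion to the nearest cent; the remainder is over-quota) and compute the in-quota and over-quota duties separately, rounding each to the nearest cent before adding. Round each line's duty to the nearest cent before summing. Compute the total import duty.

€480,455.53

Line 1 (7397.54.93, Aston, 983 kg, €234,406.18):
Base rate for 7397.54.93 is €3.11/kg.
7397.54.93 has an FTA preferential rate, but origin Aston is not Loresta; base rate stands.
Additional duty on 7397.54.93 from Aston: +53.2% ad valorem. Applied ad valorem rate = 53.2%.
Duty = €234,406.18 × 53.2% + 983 × €3.11 = €127,761.22.
Line 2 (6690.16.35, Loresta, 3,429 kg, €526,865.85):
Base rate for 6690.16.35 is €3.70/kg.
Origin Loresta qualifies under the Lorica–Loresta agreement and 6690.16.35 is covered: preferential rate Free applies instead.
Duty = €526,865.85 × 0% = €0.00.
Line 3 (3256.06.87, Loresta, 7,806 kg, €1,015,404.48):
Code 3256.06.87 is under a tariff-rate quota (threshold 3,299 kg). In-quota: 3,299 kg at 7.5%; over-quota: 4,507 kg at 31%.
Pro-rata value split: in-quota = €1,015,404.48 × 3,299/7,806 = €429,133.92; over-quota = €1,015,404.48 − €429,133.92 = €586,270.56.
In-quota duty = €429,133.92 × 7.5% = €32,185.04. Over-quota duty = €586,270.56 × 31% = €181,743.87.
Line duty = €32,185.04 + €181,743.87 = €213,928.91.
Line 4 (8944.41.72, Aston, 2,607 m², €346,913.49):
Base rate for 8944.41.72 is 14.5%.
Additional duty on 8944.41.72 from Aston: +25.5%. Applied ad valorem rate: 14.5% + 25.5% = 40%.
Duty = €346,913.49 × 40% = €138,765.40.
Total = €127,761.22 + €0.00 + €213,928.91 + €138,765.40 = €480,455.53.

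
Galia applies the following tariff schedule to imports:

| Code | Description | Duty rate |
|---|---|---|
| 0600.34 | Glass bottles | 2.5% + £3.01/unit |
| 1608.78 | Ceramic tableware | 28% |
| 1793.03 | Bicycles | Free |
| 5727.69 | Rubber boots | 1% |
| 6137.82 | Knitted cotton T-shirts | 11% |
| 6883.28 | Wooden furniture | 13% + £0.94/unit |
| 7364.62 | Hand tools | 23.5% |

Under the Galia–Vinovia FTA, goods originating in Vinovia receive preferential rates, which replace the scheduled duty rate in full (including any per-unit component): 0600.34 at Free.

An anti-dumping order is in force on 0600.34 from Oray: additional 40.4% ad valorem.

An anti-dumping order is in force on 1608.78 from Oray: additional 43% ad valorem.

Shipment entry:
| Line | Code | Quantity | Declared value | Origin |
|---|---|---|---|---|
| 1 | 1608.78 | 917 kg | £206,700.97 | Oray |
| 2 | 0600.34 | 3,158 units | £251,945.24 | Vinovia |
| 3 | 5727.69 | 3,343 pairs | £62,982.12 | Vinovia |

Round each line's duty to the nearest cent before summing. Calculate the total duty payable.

Line 1 (1608.78, Oray, 917 kg, £206,700.97):
Base rate for 1608.78 is 28%.
Additional duty on 1608.78 from Oray: +43%. Applied ad valorem rate: 28% + 43% = 71%.
Duty = £206,700.97 × 71% = £146,757.69.
Line 2 (0600.34, Vinovia, 3,158 units, £251,945.24):
Base rate for 0600.34 is 2.5% + £3.01/unit.
Origin Vinovia qualifies under the Galia–Vinovia agreement and 0600.34 is covered: preferential rate Free applies instead.
The additional-duty order on 0600.34 targets Oray, not Vinovia; it does not apply.
Duty = £251,945.24 × 0% = £0.00.
Line 3 (5727.69, Vinovia, 3,343 pairs, £62,982.12):
Base rate for 5727.69 is 1%.
Origin Vinovia is the FTA partner but 5727.69 is not on the preference list; base rate stands.
Duty = £62,982.12 × 1% = £629.82.
Total = £146,757.69 + £0.00 + £629.82 = £147,387.51.

£147,387.51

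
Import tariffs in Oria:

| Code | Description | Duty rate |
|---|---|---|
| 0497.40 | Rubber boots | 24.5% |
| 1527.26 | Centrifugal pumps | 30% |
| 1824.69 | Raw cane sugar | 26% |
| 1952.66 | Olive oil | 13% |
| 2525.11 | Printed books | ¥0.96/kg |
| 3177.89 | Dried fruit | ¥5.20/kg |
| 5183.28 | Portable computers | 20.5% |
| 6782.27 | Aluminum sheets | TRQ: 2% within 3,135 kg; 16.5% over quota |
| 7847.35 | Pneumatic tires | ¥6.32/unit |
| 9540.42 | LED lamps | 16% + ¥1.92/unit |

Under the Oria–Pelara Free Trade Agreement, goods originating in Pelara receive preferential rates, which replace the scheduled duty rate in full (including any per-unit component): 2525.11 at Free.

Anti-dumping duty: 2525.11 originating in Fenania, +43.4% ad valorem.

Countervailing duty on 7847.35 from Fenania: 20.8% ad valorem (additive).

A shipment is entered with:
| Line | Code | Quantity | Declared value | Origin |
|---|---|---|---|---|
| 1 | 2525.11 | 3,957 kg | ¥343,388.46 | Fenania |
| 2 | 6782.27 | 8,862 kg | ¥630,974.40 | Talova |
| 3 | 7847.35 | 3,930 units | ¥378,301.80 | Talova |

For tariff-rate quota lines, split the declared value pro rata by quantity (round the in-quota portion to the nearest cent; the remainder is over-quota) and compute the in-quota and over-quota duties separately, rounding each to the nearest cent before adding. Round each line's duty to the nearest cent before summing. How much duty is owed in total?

Line 1 (2525.11, Fenania, 3,957 kg, ¥343,388.46):
Base rate for 2525.11 is ¥0.96/kg.
2525.11 has an FTA preferential rate, but origin Fenania is not Pelara; base rate stands.
Additional duty on 2525.11 from Fenania: +43.4% ad valorem. Applied ad valorem rate = 43.4%.
Duty = ¥343,388.46 × 43.4% + 3,957 × ¥0.96 = ¥152,829.31.
Line 2 (6782.27, Talova, 8,862 kg, ¥630,974.40):
Code 6782.27 is under a tariff-rate quota (threshold 3,135 kg). In-quota: 3,135 kg at 2%; over-quota: 5,727 kg at 16.5%.
Pro-rata value split: in-quota = ¥630,974.40 × 3,135/8,862 = ¥223,212.00; over-quota = ¥630,974.40 − ¥223,212.00 = ¥407,762.40.
In-quota duty = ¥223,212.00 × 2% = ¥4,464.24. Over-quota duty = ¥407,762.40 × 16.5% = ¥67,280.80.
Line duty = ¥4,464.24 + ¥67,280.80 = ¥71,745.04.
Line 3 (7847.35, Talova, 3,930 units, ¥378,301.80):
Base rate for 7847.35 is ¥6.32/unit.
The additional-duty order on 7847.35 targets Fenania, not Talova; it does not apply.
Duty = 3,930 × ¥6.32 = ¥24,837.60.
Total = ¥152,829.31 + ¥71,745.04 + ¥24,837.60 = ¥249,411.95.

¥249,411.95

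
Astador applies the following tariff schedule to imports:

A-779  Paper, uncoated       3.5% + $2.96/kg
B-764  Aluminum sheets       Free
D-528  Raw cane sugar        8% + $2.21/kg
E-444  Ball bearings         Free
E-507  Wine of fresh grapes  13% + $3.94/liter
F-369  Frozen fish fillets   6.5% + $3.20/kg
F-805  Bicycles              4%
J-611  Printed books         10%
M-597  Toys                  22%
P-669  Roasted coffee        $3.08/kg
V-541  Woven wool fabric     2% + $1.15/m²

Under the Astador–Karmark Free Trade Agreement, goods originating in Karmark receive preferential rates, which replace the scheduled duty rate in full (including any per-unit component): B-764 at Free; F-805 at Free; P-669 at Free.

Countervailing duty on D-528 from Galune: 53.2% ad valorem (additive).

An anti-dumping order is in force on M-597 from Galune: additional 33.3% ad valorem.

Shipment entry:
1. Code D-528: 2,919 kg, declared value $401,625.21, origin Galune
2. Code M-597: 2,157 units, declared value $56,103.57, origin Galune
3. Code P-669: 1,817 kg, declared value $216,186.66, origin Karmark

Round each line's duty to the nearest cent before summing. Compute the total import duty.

$283,270.89

Line 1 (D-528, Galune, 2,919 kg, $401,625.21):
Base rate for D-528 is 8% + $2.21/kg.
Additional duty on D-528 from Galune: +53.2%. Applied ad valorem rate: 8% + 53.2% = 61.2%.
Duty = $401,625.21 × 61.2% + 2,919 × $2.21 = $252,245.62.
Line 2 (M-597, Galune, 2,157 units, $56,103.57):
Base rate for M-597 is 22%.
Additional duty on M-597 from Galune: +33.3%. Applied ad valorem rate: 22% + 33.3% = 55.3%.
Duty = $56,103.57 × 55.3% = $31,025.27.
Line 3 (P-669, Karmark, 1,817 kg, $216,186.66):
Base rate for P-669 is $3.08/kg.
Origin Karmark qualifies under the Astador–Karmark agreement and P-669 is covered: preferential rate Free applies instead.
Duty = $216,186.66 × 0% = $0.00.
Total = $252,245.62 + $31,025.27 + $0.00 = $283,270.89.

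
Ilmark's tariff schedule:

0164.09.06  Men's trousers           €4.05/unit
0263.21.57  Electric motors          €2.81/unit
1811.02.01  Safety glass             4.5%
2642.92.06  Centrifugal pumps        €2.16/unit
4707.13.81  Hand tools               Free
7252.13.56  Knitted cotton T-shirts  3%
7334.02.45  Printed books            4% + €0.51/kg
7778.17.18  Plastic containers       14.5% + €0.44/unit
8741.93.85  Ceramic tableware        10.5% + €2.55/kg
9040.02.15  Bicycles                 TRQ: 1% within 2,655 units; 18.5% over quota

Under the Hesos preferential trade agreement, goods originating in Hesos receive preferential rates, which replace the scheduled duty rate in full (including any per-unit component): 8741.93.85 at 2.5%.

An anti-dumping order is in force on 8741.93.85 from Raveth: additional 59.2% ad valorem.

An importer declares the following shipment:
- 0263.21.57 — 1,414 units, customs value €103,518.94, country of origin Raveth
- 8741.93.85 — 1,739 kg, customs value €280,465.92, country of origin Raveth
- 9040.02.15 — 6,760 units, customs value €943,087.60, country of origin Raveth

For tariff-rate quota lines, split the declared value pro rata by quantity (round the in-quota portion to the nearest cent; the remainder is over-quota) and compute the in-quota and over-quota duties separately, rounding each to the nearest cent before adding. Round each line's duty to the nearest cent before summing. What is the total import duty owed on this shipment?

Line 1 (0263.21.57, Raveth, 1,414 units, €103,518.94):
Base rate for 0263.21.57 is €2.81/unit.
Duty = 1,414 × €2.81 = €3,973.34.
Line 2 (8741.93.85, Raveth, 1,739 kg, €280,465.92):
Base rate for 8741.93.85 is 10.5% + €2.55/kg.
8741.93.85 has an FTA preferential rate, but origin Raveth is not Hesos; base rate stands.
Additional duty on 8741.93.85 from Raveth: +59.2%. Applied ad valorem rate: 10.5% + 59.2% = 69.7%.
Duty = €280,465.92 × 69.7% + 1,739 × €2.55 = €199,919.20.
Line 3 (9040.02.15, Raveth, 6,760 units, €943,087.60):
Code 9040.02.15 is under a tariff-rate quota (threshold 2,655 units). In-quota: 2,655 units at 1%; over-quota: 4,105 units at 18.5%.
Pro-rata value split: in-quota = €943,087.60 × 2,655/6,760 = €370,399.05; over-quota = €943,087.60 − €370,399.05 = €572,688.55.
In-quota duty = €370,399.05 × 1% = €3,703.99. Over-quota duty = €572,688.55 × 18.5% = €105,947.38.
Line duty = €3,703.99 + €105,947.38 = €109,651.37.
Total = €3,973.34 + €199,919.20 + €109,651.37 = €313,543.91.

€313,543.91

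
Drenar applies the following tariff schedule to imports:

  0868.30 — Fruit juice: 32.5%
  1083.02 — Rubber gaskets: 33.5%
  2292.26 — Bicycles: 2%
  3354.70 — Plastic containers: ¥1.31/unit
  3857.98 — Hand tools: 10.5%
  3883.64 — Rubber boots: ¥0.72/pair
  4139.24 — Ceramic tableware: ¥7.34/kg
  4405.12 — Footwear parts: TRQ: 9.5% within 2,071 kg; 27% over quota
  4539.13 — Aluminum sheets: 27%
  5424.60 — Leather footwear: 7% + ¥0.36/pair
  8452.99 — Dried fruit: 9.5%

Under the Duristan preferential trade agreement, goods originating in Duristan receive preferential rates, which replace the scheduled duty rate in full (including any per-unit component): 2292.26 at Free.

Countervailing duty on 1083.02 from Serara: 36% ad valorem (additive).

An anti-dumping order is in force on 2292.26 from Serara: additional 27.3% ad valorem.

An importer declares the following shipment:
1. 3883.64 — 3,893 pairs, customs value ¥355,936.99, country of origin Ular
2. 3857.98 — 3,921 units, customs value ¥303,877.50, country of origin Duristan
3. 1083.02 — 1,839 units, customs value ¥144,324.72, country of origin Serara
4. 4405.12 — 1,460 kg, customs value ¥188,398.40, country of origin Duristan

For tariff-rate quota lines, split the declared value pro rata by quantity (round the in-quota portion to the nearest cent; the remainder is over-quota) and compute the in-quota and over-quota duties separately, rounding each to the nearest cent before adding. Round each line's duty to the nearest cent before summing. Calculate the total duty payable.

¥152,913.63

Line 1 (3883.64, Ular, 3,893 pairs, ¥355,936.99):
Base rate for 3883.64 is ¥0.72/pair.
Duty = 3,893 × ¥0.72 = ¥2,802.96.
Line 2 (3857.98, Duristan, 3,921 units, ¥303,877.50):
Base rate for 3857.98 is 10.5%.
Origin Duristan is the FTA partner but 3857.98 is not on the preference list; base rate stands.
Duty = ¥303,877.50 × 10.5% = ¥31,907.14.
Line 3 (1083.02, Serara, 1,839 units, ¥144,324.72):
Base rate for 1083.02 is 33.5%.
Additional duty on 1083.02 from Serara: +36%. Applied ad valorem rate: 33.5% + 36% = 69.5%.
Duty = ¥144,324.72 × 69.5% = ¥100,305.68.
Line 4 (4405.12, Duristan, 1,460 kg, ¥188,398.40):
Code 4405.12 is under a tariff-rate quota (threshold 2,071 kg). Quantity 1,460 kg is within the quota, so the in-quota rate 9.5% applies to the full value.
Duty = ¥188,398.40 × 9.5% = ¥17,897.85.
Total = ¥2,802.96 + ¥31,907.14 + ¥100,305.68 + ¥17,897.85 = ¥152,913.63.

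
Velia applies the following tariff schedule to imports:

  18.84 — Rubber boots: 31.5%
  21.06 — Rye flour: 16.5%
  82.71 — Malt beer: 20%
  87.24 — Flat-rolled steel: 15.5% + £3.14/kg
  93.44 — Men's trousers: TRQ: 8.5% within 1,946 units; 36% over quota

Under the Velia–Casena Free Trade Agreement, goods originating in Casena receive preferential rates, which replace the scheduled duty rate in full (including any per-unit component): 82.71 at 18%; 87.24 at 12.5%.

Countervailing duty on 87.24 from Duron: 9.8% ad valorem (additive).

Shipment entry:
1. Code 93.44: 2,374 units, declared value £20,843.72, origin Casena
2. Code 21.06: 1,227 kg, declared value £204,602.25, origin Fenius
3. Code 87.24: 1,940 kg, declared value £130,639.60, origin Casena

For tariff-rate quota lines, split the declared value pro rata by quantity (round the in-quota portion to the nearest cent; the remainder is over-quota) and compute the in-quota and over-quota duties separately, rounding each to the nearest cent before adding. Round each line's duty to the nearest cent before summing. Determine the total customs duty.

£52,894.44

Line 1 (93.44, Casena, 2,374 units, £20,843.72):
Code 93.44 is under a tariff-rate quota (threshold 1,946 units). In-quota: 1,946 units at 8.5%; over-quota: 428 units at 36%.
Pro-rata value split: in-quota = £20,843.72 × 1,946/2,374 = £17,085.88; over-quota = £20,843.72 − £17,085.88 = £3,757.84.
In-quota duty = £17,085.88 × 8.5% = £1,452.30. Over-quota duty = £3,757.84 × 36% = £1,352.82.
Line duty = £1,452.30 + £1,352.82 = £2,805.12.
Line 2 (21.06, Fenius, 1,227 kg, £204,602.25):
Base rate for 21.06 is 16.5%.
Duty = £204,602.25 × 16.5% = £33,759.37.
Line 3 (87.24, Casena, 1,940 kg, £130,639.60):
Base rate for 87.24 is 15.5% + £3.14/kg.
Origin Casena qualifies under the Velia–Casena agreement and 87.24 is covered: preferential rate 12.5% applies instead.
The additional-duty order on 87.24 targets Duron, not Casena; it does not apply.
Duty = £130,639.60 × 12.5% = £16,329.95.
Total = £2,805.12 + £33,759.37 + £16,329.95 = £52,894.44.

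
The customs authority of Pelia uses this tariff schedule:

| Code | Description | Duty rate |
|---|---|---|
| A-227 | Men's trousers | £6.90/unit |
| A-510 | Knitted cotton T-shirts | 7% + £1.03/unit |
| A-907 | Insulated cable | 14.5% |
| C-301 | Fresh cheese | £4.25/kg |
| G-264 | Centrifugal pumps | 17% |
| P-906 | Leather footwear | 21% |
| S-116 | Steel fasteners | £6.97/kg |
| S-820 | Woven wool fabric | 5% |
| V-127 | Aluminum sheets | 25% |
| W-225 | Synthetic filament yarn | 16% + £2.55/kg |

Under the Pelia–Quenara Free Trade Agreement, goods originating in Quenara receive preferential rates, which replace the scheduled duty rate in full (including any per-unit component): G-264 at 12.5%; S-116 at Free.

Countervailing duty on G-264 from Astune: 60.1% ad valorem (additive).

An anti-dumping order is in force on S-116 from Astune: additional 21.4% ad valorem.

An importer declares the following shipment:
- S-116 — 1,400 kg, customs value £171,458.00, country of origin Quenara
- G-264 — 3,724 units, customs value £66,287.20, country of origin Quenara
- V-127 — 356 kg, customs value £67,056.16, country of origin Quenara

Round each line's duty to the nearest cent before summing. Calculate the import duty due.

Line 1 (S-116, Quenara, 1,400 kg, £171,458.00):
Base rate for S-116 is £6.97/kg.
Origin Quenara qualifies under the Pelia–Quenara agreement and S-116 is covered: preferential rate Free applies instead.
The additional-duty order on S-116 targets Astune, not Quenara; it does not apply.
Duty = £171,458.00 × 0% = £0.00.
Line 2 (G-264, Quenara, 3,724 units, £66,287.20):
Base rate for G-264 is 17%.
Origin Quenara qualifies under the Pelia–Quenara agreement and G-264 is covered: preferential rate 12.5% applies instead.
The additional-duty order on G-264 targets Astune, not Quenara; it does not apply.
Duty = £66,287.20 × 12.5% = £8,285.90.
Line 3 (V-127, Quenara, 356 kg, £67,056.16):
Base rate for V-127 is 25%.
Origin Quenara is the FTA partner but V-127 is not on the preference list; base rate stands.
Duty = £67,056.16 × 25% = £16,764.04.
Total = £0.00 + £8,285.90 + £16,764.04 = £25,049.94.

£25,049.94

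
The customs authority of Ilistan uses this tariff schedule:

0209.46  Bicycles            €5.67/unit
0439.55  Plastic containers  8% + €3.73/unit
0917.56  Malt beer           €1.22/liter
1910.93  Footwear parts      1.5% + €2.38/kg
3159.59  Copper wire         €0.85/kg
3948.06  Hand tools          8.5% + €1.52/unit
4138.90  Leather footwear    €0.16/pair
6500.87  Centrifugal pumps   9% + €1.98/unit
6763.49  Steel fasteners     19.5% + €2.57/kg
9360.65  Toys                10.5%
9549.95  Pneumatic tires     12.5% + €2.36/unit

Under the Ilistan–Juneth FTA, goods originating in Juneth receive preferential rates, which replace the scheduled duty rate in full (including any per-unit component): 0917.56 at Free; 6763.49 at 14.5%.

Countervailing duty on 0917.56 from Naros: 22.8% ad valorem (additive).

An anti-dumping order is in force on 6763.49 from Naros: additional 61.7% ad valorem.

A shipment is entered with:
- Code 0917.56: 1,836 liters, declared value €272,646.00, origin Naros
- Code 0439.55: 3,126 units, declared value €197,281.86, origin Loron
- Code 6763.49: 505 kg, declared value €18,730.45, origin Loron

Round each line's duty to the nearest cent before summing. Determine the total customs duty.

€96,796.03

Line 1 (0917.56, Naros, 1,836 liters, €272,646.00):
Base rate for 0917.56 is €1.22/liter.
0917.56 has an FTA preferential rate, but origin Naros is not Juneth; base rate stands.
Additional duty on 0917.56 from Naros: +22.8% ad valorem. Applied ad valorem rate = 22.8%.
Duty = €272,646.00 × 22.8% + 1,836 × €1.22 = €64,403.21.
Line 2 (0439.55, Loron, 3,126 units, €197,281.86):
Base rate for 0439.55 is 8% + €3.73/unit.
Duty = €197,281.86 × 8% + 3,126 × €3.73 = €27,442.53.
Line 3 (6763.49, Loron, 505 kg, €18,730.45):
Base rate for 6763.49 is 19.5% + €2.57/kg.
6763.49 has an FTA preferential rate, but origin Loron is not Juneth; base rate stands.
The additional-duty order on 6763.49 targets Naros, not Loron; it does not apply.
Duty = €18,730.45 × 19.5% + 505 × €2.57 = €4,950.29.
Total = €64,403.21 + €27,442.53 + €4,950.29 = €96,796.03.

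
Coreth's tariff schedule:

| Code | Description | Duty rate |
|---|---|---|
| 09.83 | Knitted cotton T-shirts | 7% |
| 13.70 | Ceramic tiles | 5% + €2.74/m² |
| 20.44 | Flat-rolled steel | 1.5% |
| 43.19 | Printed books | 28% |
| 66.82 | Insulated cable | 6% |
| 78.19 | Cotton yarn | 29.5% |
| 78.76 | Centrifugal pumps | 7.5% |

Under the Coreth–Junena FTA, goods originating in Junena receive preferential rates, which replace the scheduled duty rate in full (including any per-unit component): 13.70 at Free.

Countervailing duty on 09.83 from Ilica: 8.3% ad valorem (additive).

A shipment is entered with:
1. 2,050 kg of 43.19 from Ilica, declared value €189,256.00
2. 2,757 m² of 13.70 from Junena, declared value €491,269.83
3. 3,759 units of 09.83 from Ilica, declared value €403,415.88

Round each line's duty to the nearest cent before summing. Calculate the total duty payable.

Line 1 (43.19, Ilica, 2,050 kg, €189,256.00):
Base rate for 43.19 is 28%.
Duty = €189,256.00 × 28% = €52,991.68.
Line 2 (13.70, Junena, 2,757 m², €491,269.83):
Base rate for 13.70 is 5% + €2.74/m².
Origin Junena qualifies under the Coreth–Junena agreement and 13.70 is covered: preferential rate Free applies instead.
Duty = €491,269.83 × 0% = €0.00.
Line 3 (09.83, Ilica, 3,759 units, €403,415.88):
Base rate for 09.83 is 7%.
Additional duty on 09.83 from Ilica: +8.3%. Applied ad valorem rate: 7% + 8.3% = 15.3%.
Duty = €403,415.88 × 15.3% = €61,722.63.
Total = €52,991.68 + €0.00 + €61,722.63 = €114,714.31.

€114,714.31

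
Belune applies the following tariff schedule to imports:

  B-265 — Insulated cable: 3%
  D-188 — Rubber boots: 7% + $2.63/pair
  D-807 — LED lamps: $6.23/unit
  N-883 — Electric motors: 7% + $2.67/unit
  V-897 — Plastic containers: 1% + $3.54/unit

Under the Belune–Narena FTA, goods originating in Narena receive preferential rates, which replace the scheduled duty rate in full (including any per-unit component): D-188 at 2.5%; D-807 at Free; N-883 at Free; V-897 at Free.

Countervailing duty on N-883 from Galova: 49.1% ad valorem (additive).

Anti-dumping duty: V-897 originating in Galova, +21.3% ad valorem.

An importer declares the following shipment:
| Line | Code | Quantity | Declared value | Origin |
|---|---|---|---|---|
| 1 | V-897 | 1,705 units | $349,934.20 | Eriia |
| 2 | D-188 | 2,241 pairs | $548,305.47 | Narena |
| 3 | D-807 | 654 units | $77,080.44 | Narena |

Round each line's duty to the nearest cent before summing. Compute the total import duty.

$23,242.68

Line 1 (V-897, Eriia, 1,705 units, $349,934.20):
Base rate for V-897 is 1% + $3.54/unit.
V-897 has an FTA preferential rate, but origin Eriia is not Narena; base rate stands.
The additional-duty order on V-897 targets Galova, not Eriia; it does not apply.
Duty = $349,934.20 × 1% + 1,705 × $3.54 = $9,535.04.
Line 2 (D-188, Narena, 2,241 pairs, $548,305.47):
Base rate for D-188 is 7% + $2.63/pair.
Origin Narena qualifies under the Belune–Narena agreement and D-188 is covered: preferential rate 2.5% applies instead.
Duty = $548,305.47 × 2.5% = $13,707.64.
Line 3 (D-807, Narena, 654 units, $77,080.44):
Base rate for D-807 is $6.23/unit.
Origin Narena qualifies under the Belune–Narena agreement and D-807 is covered: preferential rate Free applies instead.
Duty = $77,080.44 × 0% = $0.00.
Total = $9,535.04 + $13,707.64 + $0.00 = $23,242.68.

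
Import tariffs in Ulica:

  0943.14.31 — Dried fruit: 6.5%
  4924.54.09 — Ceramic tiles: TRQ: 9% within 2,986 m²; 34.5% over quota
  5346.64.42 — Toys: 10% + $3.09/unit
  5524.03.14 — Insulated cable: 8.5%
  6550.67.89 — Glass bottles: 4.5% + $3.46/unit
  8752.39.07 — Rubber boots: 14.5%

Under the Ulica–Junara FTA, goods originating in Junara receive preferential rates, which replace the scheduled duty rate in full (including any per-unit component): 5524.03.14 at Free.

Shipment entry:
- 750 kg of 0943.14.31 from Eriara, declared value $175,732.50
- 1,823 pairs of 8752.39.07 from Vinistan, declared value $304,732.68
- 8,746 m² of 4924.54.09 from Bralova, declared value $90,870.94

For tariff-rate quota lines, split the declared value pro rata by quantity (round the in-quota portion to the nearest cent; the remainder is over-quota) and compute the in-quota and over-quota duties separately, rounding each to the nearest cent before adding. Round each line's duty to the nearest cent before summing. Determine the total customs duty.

Line 1 (0943.14.31, Eriara, 750 kg, $175,732.50):
Base rate for 0943.14.31 is 6.5%.
Duty = $175,732.50 × 6.5% = $11,422.61.
Line 2 (8752.39.07, Vinistan, 1,823 pairs, $304,732.68):
Base rate for 8752.39.07 is 14.5%.
Duty = $304,732.68 × 14.5% = $44,186.24.
Line 3 (4924.54.09, Bralova, 8,746 m², $90,870.94):
Code 4924.54.09 is under a tariff-rate quota (threshold 2,986 m²). In-quota: 2,986 m² at 9%; over-quota: 5,760 m² at 34.5%.
Pro-rata value split: in-quota = $90,870.94 × 2,986/8,746 = $31,024.54; over-quota = $90,870.94 − $31,024.54 = $59,846.40.
In-quota duty = $31,024.54 × 9% = $2,792.21. Over-quota duty = $59,846.40 × 34.5% = $20,647.01.
Line duty = $2,792.21 + $20,647.01 = $23,439.22.
Total = $11,422.61 + $44,186.24 + $23,439.22 = $79,048.07.

$79,048.07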